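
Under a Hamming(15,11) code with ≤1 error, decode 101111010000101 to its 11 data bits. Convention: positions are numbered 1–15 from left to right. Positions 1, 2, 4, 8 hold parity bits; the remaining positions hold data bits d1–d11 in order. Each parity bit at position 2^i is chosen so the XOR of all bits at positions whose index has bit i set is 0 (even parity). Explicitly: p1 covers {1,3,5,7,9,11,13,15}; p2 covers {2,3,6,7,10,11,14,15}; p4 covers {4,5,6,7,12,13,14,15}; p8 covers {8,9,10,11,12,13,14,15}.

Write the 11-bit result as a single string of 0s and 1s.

s1 (pos 1,3,5,7,9,11,13,15): 1⊕1⊕1⊕0⊕0⊕0⊕1⊕1 = 1
s2 (pos 2,3,6,7,10,11,14,15): 0⊕1⊕1⊕0⊕0⊕0⊕0⊕1 = 1
s4 (pos 4,5,6,7,12,13,14,15): 1⊕1⊕1⊕0⊕0⊕1⊕0⊕1 = 1
s8 (pos 8,9,10,11,12,13,14,15): 1⊕0⊕0⊕0⊕0⊕1⊕0⊕1 = 1
Syndrome s8…s1 = 1111 → error at position 15.
Flip position 15: 101111010000101 → 101111010000100
Read data bits from positions 3,5,6,7,9,10,11,12,13,14,15: 11100000100

11100000100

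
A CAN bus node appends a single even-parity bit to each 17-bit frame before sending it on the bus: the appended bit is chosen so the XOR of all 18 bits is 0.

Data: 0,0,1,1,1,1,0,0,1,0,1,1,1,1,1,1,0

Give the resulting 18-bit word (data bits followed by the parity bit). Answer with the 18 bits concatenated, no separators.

001111001011111101

XOR of the 17 data bits: 0⊕0⊕1⊕1⊕1⊕1⊕0⊕0⊕1⊕0⊕1⊕1⊕1⊕1⊕1⊕1⊕0 = 1
Parity bit = 1 (so all 18 bits XOR to 0).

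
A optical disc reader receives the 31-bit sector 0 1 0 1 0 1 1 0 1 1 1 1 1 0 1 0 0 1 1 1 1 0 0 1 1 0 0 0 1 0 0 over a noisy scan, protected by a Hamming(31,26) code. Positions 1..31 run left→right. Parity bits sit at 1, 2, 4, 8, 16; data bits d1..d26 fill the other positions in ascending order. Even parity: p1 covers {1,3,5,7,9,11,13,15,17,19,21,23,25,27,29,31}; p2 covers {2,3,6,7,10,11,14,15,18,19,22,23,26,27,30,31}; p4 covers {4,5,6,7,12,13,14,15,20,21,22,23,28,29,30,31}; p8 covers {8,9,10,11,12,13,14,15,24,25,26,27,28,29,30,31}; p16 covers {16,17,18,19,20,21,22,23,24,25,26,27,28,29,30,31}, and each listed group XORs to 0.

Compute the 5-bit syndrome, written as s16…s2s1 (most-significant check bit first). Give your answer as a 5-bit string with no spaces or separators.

s1 (pos 1,3,5,7,9,11,13,15,17,19,21,23,25,27,29,31): 0⊕0⊕0⊕1⊕1⊕1⊕1⊕1⊕0⊕1⊕1⊕0⊕1⊕0⊕1⊕0 = 1
s2 (pos 2,3,6,7,10,11,14,15,18,19,22,23,26,27,30,31): 1⊕0⊕1⊕1⊕1⊕1⊕0⊕1⊕1⊕1⊕0⊕0⊕0⊕0⊕0⊕0 = 0
s4 (pos 4,5,6,7,12,13,14,15,20,21,22,23,28,29,30,31): 1⊕0⊕1⊕1⊕1⊕1⊕0⊕1⊕1⊕1⊕0⊕0⊕0⊕1⊕0⊕0 = 1
s8 (pos 8,9,10,11,12,13,14,15,24,25,26,27,28,29,30,31): 0⊕1⊕1⊕1⊕1⊕1⊕0⊕1⊕1⊕1⊕0⊕0⊕0⊕1⊕0⊕0 = 1
s16 (pos 16,17,18,19,20,21,22,23,24,25,26,27,28,29,30,31): 0⊕0⊕1⊕1⊕1⊕1⊕0⊕0⊕1⊕1⊕0⊕0⊕0⊕1⊕0⊕0 = 1
Syndrome s16…s1 = 11101 → error at position 29.

11101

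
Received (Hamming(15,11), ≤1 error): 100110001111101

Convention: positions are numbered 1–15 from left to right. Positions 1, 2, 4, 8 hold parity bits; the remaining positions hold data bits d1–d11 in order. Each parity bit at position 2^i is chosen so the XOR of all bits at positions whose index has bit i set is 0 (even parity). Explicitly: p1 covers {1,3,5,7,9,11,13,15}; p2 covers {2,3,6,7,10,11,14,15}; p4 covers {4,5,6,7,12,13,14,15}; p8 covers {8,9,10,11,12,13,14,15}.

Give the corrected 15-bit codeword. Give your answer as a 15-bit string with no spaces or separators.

100111001111101

s1 (pos 1,3,5,7,9,11,13,15): 1⊕0⊕1⊕0⊕1⊕1⊕1⊕1 = 0
s2 (pos 2,3,6,7,10,11,14,15): 0⊕0⊕0⊕0⊕1⊕1⊕0⊕1 = 1
s4 (pos 4,5,6,7,12,13,14,15): 1⊕1⊕0⊕0⊕1⊕1⊕0⊕1 = 1
s8 (pos 8,9,10,11,12,13,14,15): 0⊕1⊕1⊕1⊕1⊕1⊕0⊕1 = 0
Syndrome s8…s1 = 0110 → error at position 6.
Flip position 6: 100110001111101 → 100111001111101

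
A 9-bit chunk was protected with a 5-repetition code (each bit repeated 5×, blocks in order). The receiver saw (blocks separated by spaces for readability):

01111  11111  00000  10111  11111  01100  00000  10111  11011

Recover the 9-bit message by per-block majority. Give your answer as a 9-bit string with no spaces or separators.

110110011

Block 1 (01111): 4 ones → 1
Block 2 (11111): 5 ones → 1
Block 3 (00000): 0 ones → 0
Block 4 (10111): 4 ones → 1
Block 5 (11111): 5 ones → 1
Block 6 (01100): 2 ones → 0
Block 7 (00000): 0 ones → 0
Block 8 (10111): 4 ones → 1
Block 9 (11011): 4 ones → 1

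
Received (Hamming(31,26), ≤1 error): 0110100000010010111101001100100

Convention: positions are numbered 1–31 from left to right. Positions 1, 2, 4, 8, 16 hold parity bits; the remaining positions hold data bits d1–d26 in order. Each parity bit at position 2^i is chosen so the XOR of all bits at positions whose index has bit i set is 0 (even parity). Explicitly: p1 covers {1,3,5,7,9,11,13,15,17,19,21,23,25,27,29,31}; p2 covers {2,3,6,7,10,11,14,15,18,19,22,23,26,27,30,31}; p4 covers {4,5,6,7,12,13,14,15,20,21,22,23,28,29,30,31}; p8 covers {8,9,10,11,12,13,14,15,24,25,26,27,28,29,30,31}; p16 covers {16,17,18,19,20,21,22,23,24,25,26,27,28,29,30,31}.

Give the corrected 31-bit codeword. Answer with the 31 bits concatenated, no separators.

s1 (pos 1,3,5,7,9,11,13,15,17,19,21,23,25,27,29,31): 0⊕1⊕1⊕0⊕0⊕0⊕0⊕1⊕1⊕1⊕0⊕0⊕1⊕0⊕1⊕0 = 1
s2 (pos 2,3,6,7,10,11,14,15,18,19,22,23,26,27,30,31): 1⊕1⊕0⊕0⊕0⊕0⊕0⊕1⊕1⊕1⊕1⊕0⊕1⊕0⊕0⊕0 = 1
s4 (pos 4,5,6,7,12,13,14,15,20,21,22,23,28,29,30,31): 0⊕1⊕0⊕0⊕1⊕0⊕0⊕1⊕1⊕0⊕1⊕0⊕0⊕1⊕0⊕0 = 0
s8 (pos 8,9,10,11,12,13,14,15,24,25,26,27,28,29,30,31): 0⊕0⊕0⊕0⊕1⊕0⊕0⊕1⊕0⊕1⊕1⊕0⊕0⊕1⊕0⊕0 = 1
s16 (pos 16,17,18,19,20,21,22,23,24,25,26,27,28,29,30,31): 0⊕1⊕1⊕1⊕1⊕0⊕1⊕0⊕0⊕1⊕1⊕0⊕0⊕1⊕0⊕0 = 0
Syndrome s16…s1 = 01011 → error at position 11.
Flip position 11: 0110100000010010111101001100100 → 0110100000110010111101001100100

0110100000110010111101001100100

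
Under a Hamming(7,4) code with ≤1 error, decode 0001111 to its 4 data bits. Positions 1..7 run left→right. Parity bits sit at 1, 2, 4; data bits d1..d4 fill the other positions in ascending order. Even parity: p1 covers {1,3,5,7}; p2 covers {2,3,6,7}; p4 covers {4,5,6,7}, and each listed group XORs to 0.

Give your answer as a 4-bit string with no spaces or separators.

0111

s1 (pos 1,3,5,7): 0⊕0⊕1⊕1 = 0
s2 (pos 2,3,6,7): 0⊕0⊕1⊕1 = 0
s4 (pos 4,5,6,7): 1⊕1⊕1⊕1 = 0
Syndrome s4…s1 = 000 → no error.
Read data bits from positions 3,5,6,7: 0111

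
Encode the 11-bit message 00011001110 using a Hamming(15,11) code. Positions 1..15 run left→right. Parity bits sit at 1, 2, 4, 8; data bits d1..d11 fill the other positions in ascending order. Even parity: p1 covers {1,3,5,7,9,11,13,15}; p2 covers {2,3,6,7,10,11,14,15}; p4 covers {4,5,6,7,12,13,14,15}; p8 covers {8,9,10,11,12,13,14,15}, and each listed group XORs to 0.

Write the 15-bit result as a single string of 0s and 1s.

100000101001110

Place data at non-parity positions: p1 p2 0 p4 0 0 1 p8 1 0 0 1 1 1 0
p1 (pos 1,3,5,7,9,11,13,15): XOR of data positions = 0⊕0⊕1⊕1⊕0⊕1⊕0 = 1
p2 (pos 2,3,6,7,10,11,14,15): XOR of data positions = 0⊕0⊕1⊕0⊕0⊕1⊕0 = 0
p4 (pos 4,5,6,7,12,13,14,15): XOR of data positions = 0⊕0⊕1⊕1⊕1⊕1⊕0 = 0
p8 (pos 8,9,10,11,12,13,14,15): XOR of data positions = 1⊕0⊕0⊕1⊕1⊕1⊕0 = 0
Codeword: 100000101001110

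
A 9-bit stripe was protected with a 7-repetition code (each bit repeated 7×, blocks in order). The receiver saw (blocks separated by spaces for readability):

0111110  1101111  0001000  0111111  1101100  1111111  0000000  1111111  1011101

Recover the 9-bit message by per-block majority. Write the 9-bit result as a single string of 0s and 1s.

Block 1 (0111110): 5 ones → 1
Block 2 (1101111): 6 ones → 1
Block 3 (0001000): 1 one → 0
Block 4 (0111111): 6 ones → 1
Block 5 (1101100): 4 ones → 1
Block 6 (1111111): 7 ones → 1
Block 7 (0000000): 0 ones → 0
Block 8 (1111111): 7 ones → 1
Block 9 (1011101): 5 ones → 1

110111011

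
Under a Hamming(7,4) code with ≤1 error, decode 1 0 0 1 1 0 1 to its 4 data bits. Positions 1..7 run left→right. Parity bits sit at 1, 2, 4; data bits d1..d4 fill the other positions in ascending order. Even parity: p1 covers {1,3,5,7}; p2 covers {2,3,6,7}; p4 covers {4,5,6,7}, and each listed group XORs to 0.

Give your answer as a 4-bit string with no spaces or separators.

s1 (pos 1,3,5,7): 1⊕0⊕1⊕1 = 1
s2 (pos 2,3,6,7): 0⊕0⊕0⊕1 = 1
s4 (pos 4,5,6,7): 1⊕1⊕0⊕1 = 1
Syndrome s4…s1 = 111 → error at position 7.
Flip position 7: 1001101 → 1001100
Read data bits from positions 3,5,6,7: 0100

0100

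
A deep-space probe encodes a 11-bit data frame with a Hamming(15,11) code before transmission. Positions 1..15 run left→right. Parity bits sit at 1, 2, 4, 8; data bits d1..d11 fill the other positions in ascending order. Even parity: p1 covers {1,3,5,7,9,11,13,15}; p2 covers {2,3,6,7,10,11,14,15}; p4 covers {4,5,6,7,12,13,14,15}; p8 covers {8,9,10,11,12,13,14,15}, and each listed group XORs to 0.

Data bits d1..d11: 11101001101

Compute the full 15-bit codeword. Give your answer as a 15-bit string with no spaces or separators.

111111001001101

Place data at non-parity positions: p1 p2 1 p4 1 1 0 p8 1 0 0 1 1 0 1
p1 (pos 1,3,5,7,9,11,13,15): XOR of data positions = 1⊕1⊕0⊕1⊕0⊕1⊕1 = 1
p2 (pos 2,3,6,7,10,11,14,15): XOR of data positions = 1⊕1⊕0⊕0⊕0⊕0⊕1 = 1
p4 (pos 4,5,6,7,12,13,14,15): XOR of data positions = 1⊕1⊕0⊕1⊕1⊕0⊕1 = 1
p8 (pos 8,9,10,11,12,13,14,15): XOR of data positions = 1⊕0⊕0⊕1⊕1⊕0⊕1 = 0
Codeword: 111111001001101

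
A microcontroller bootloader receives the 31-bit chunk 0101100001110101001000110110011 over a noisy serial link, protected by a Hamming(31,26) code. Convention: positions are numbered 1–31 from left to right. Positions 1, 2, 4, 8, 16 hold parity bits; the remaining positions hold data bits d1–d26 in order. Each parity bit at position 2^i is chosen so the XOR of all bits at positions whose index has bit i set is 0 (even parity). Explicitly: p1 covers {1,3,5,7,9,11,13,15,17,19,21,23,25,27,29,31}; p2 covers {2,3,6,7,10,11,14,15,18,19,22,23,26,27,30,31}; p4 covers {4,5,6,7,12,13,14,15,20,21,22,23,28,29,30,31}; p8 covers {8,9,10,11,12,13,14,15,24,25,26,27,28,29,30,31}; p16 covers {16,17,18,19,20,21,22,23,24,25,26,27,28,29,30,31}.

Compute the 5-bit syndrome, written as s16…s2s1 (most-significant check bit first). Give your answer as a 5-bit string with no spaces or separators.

s1 (pos 1,3,5,7,9,11,13,15,17,19,21,23,25,27,29,31): 0⊕0⊕1⊕0⊕0⊕1⊕0⊕0⊕0⊕1⊕0⊕1⊕0⊕1⊕0⊕1 = 0
s2 (pos 2,3,6,7,10,11,14,15,18,19,22,23,26,27,30,31): 1⊕0⊕0⊕0⊕1⊕1⊕1⊕0⊕0⊕1⊕0⊕1⊕1⊕1⊕1⊕1 = 0
s4 (pos 4,5,6,7,12,13,14,15,20,21,22,23,28,29,30,31): 1⊕1⊕0⊕0⊕1⊕0⊕1⊕0⊕0⊕0⊕0⊕1⊕0⊕0⊕1⊕1 = 1
s8 (pos 8,9,10,11,12,13,14,15,24,25,26,27,28,29,30,31): 0⊕0⊕1⊕1⊕1⊕0⊕1⊕0⊕1⊕0⊕1⊕1⊕0⊕0⊕1⊕1 = 1
s16 (pos 16,17,18,19,20,21,22,23,24,25,26,27,28,29,30,31): 1⊕0⊕0⊕1⊕0⊕0⊕0⊕1⊕1⊕0⊕1⊕1⊕0⊕0⊕1⊕1 = 0
Syndrome s16…s1 = 01100 → error at position 12.

01100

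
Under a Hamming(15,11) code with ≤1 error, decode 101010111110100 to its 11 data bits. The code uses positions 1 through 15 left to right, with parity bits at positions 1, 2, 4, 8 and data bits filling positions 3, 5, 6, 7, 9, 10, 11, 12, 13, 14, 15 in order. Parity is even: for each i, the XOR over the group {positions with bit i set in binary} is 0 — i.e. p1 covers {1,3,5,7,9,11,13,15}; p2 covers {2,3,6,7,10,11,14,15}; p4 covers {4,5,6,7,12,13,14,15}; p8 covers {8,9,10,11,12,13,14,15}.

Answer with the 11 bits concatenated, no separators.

11011110000

s1 (pos 1,3,5,7,9,11,13,15): 1⊕1⊕1⊕1⊕1⊕1⊕1⊕0 = 1
s2 (pos 2,3,6,7,10,11,14,15): 0⊕1⊕0⊕1⊕1⊕1⊕0⊕0 = 0
s4 (pos 4,5,6,7,12,13,14,15): 0⊕1⊕0⊕1⊕0⊕1⊕0⊕0 = 1
s8 (pos 8,9,10,11,12,13,14,15): 1⊕1⊕1⊕1⊕0⊕1⊕0⊕0 = 1
Syndrome s8…s1 = 1101 → error at position 13.
Flip position 13: 101010111110100 → 101010111110000
Read data bits from positions 3,5,6,7,9,10,11,12,13,14,15: 11011110000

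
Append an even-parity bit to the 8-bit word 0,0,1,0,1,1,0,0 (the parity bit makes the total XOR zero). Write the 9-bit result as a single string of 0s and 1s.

XOR of the 8 data bits: 0⊕0⊕1⊕0⊕1⊕1⊕0⊕0 = 1
Parity bit = 1 (so all 9 bits XOR to 0).

001011001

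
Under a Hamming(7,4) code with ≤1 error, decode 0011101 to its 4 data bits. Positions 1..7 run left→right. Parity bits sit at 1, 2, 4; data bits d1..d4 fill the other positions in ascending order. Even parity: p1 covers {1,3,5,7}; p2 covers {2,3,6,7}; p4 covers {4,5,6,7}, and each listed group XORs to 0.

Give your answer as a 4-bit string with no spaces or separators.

s1 (pos 1,3,5,7): 0⊕1⊕1⊕1 = 1
s2 (pos 2,3,6,7): 0⊕1⊕0⊕1 = 0
s4 (pos 4,5,6,7): 1⊕1⊕0⊕1 = 1
Syndrome s4…s1 = 101 → error at position 5.
Flip position 5: 0011101 → 0011001
Read data bits from positions 3,5,6,7: 1001

1001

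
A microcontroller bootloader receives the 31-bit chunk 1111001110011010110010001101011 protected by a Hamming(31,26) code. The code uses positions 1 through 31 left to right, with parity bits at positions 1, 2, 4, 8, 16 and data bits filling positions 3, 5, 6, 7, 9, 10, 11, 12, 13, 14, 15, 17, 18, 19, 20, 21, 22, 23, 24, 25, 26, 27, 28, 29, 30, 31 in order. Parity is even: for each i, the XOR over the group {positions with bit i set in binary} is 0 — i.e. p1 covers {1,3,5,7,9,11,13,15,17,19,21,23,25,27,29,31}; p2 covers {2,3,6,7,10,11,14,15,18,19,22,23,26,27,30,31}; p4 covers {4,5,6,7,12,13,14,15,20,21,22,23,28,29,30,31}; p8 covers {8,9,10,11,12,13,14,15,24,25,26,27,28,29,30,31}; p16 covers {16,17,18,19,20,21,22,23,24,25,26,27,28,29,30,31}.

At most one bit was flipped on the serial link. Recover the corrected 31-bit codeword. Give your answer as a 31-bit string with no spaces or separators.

1110001110011010110010001101011

s1 (pos 1,3,5,7,9,11,13,15,17,19,21,23,25,27,29,31): 1⊕1⊕0⊕1⊕1⊕0⊕1⊕1⊕1⊕0⊕1⊕0⊕1⊕0⊕0⊕1 = 0
s2 (pos 2,3,6,7,10,11,14,15,18,19,22,23,26,27,30,31): 1⊕1⊕0⊕1⊕0⊕0⊕0⊕1⊕1⊕0⊕0⊕0⊕1⊕0⊕1⊕1 = 0
s4 (pos 4,5,6,7,12,13,14,15,20,21,22,23,28,29,30,31): 1⊕0⊕0⊕1⊕1⊕1⊕0⊕1⊕0⊕1⊕0⊕0⊕1⊕0⊕1⊕1 = 1
s8 (pos 8,9,10,11,12,13,14,15,24,25,26,27,28,29,30,31): 1⊕1⊕0⊕0⊕1⊕1⊕0⊕1⊕0⊕1⊕1⊕0⊕1⊕0⊕1⊕1 = 0
s16 (pos 16,17,18,19,20,21,22,23,24,25,26,27,28,29,30,31): 0⊕1⊕1⊕0⊕0⊕1⊕0⊕0⊕0⊕1⊕1⊕0⊕1⊕0⊕1⊕1 = 0
Syndrome s16…s1 = 00100 → error at position 4.
Flip position 4: 1111001110011010110010001101011 → 1110001110011010110010001101011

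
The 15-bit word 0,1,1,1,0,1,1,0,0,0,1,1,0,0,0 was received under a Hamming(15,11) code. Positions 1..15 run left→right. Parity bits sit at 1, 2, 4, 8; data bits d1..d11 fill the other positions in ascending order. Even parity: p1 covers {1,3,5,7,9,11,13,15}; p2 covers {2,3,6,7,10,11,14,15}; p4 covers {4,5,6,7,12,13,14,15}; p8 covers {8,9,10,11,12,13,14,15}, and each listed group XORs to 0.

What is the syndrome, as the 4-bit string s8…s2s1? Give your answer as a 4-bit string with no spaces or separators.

s1 (pos 1,3,5,7,9,11,13,15): 0⊕1⊕0⊕1⊕0⊕1⊕0⊕0 = 1
s2 (pos 2,3,6,7,10,11,14,15): 1⊕1⊕1⊕1⊕0⊕1⊕0⊕0 = 1
s4 (pos 4,5,6,7,12,13,14,15): 1⊕0⊕1⊕1⊕1⊕0⊕0⊕0 = 0
s8 (pos 8,9,10,11,12,13,14,15): 0⊕0⊕0⊕1⊕1⊕0⊕0⊕0 = 0
Syndrome s8…s1 = 0011 → error at position 3.

0011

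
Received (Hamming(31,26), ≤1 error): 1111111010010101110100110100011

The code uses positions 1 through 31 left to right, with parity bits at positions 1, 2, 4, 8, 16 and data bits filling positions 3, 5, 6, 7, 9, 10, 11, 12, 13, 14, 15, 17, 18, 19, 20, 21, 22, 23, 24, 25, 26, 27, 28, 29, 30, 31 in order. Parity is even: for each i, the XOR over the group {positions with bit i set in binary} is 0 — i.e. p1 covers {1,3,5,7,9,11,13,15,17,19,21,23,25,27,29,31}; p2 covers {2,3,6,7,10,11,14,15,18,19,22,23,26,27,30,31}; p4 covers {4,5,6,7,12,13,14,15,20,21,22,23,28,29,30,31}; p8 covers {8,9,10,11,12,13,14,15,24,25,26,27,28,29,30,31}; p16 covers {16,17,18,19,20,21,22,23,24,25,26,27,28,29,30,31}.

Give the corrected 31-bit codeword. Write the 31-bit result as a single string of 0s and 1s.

1111111010010101110100100100011

s1 (pos 1,3,5,7,9,11,13,15,17,19,21,23,25,27,29,31): 1⊕1⊕1⊕1⊕1⊕0⊕0⊕0⊕1⊕0⊕0⊕1⊕0⊕0⊕0⊕1 = 0
s2 (pos 2,3,6,7,10,11,14,15,18,19,22,23,26,27,30,31): 1⊕1⊕1⊕1⊕0⊕0⊕1⊕0⊕1⊕0⊕0⊕1⊕1⊕0⊕1⊕1 = 0
s4 (pos 4,5,6,7,12,13,14,15,20,21,22,23,28,29,30,31): 1⊕1⊕1⊕1⊕1⊕0⊕1⊕0⊕1⊕0⊕0⊕1⊕0⊕0⊕1⊕1 = 0
s8 (pos 8,9,10,11,12,13,14,15,24,25,26,27,28,29,30,31): 0⊕1⊕0⊕0⊕1⊕0⊕1⊕0⊕1⊕0⊕1⊕0⊕0⊕0⊕1⊕1 = 1
s16 (pos 16,17,18,19,20,21,22,23,24,25,26,27,28,29,30,31): 1⊕1⊕1⊕0⊕1⊕0⊕0⊕1⊕1⊕0⊕1⊕0⊕0⊕0⊕1⊕1 = 1
Syndrome s16…s1 = 11000 → error at position 24.
Flip position 24: 1111111010010101110100110100011 → 1111111010010101110100100100011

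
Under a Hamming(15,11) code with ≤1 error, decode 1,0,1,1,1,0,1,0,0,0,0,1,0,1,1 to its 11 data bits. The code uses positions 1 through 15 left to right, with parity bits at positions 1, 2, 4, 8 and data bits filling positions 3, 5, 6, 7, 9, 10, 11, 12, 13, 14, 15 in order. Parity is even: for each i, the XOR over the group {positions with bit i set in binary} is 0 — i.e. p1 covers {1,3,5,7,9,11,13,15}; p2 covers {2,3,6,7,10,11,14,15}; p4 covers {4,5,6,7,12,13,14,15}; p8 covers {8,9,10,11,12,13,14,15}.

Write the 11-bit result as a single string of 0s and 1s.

11011001011

s1 (pos 1,3,5,7,9,11,13,15): 1⊕1⊕1⊕1⊕0⊕0⊕0⊕1 = 1
s2 (pos 2,3,6,7,10,11,14,15): 0⊕1⊕0⊕1⊕0⊕0⊕1⊕1 = 0
s4 (pos 4,5,6,7,12,13,14,15): 1⊕1⊕0⊕1⊕1⊕0⊕1⊕1 = 0
s8 (pos 8,9,10,11,12,13,14,15): 0⊕0⊕0⊕0⊕1⊕0⊕1⊕1 = 1
Syndrome s8…s1 = 1001 → error at position 9.
Flip position 9: 101110100001011 → 101110101001011
Read data bits from positions 3,5,6,7,9,10,11,12,13,14,15: 11011001011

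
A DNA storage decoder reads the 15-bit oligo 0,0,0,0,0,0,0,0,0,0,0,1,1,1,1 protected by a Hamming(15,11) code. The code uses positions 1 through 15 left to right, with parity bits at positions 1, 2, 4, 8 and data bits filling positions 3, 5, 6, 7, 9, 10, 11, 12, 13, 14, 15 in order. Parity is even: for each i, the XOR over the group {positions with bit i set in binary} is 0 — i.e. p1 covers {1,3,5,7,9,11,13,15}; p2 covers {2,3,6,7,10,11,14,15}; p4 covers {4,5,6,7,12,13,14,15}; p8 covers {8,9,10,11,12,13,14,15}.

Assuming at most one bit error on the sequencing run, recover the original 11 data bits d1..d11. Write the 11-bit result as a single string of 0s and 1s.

00000001111

s1 (pos 1,3,5,7,9,11,13,15): 0⊕0⊕0⊕0⊕0⊕0⊕1⊕1 = 0
s2 (pos 2,3,6,7,10,11,14,15): 0⊕0⊕0⊕0⊕0⊕0⊕1⊕1 = 0
s4 (pos 4,5,6,7,12,13,14,15): 0⊕0⊕0⊕0⊕1⊕1⊕1⊕1 = 0
s8 (pos 8,9,10,11,12,13,14,15): 0⊕0⊕0⊕0⊕1⊕1⊕1⊕1 = 0
Syndrome s8…s1 = 0000 → no error.
Read data bits from positions 3,5,6,7,9,10,11,12,13,14,15: 00000001111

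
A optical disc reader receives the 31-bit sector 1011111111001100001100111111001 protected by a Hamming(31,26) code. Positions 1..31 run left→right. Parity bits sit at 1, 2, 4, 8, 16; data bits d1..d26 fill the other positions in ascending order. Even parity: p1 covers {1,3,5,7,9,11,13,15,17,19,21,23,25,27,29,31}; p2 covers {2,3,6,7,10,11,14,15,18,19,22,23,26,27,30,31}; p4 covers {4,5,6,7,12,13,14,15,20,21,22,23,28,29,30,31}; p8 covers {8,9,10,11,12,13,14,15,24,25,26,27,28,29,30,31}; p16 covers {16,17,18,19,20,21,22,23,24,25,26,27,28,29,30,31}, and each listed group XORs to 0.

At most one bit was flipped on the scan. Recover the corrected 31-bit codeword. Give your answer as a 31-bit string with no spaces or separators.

s1 (pos 1,3,5,7,9,11,13,15,17,19,21,23,25,27,29,31): 1⊕1⊕1⊕1⊕1⊕0⊕1⊕0⊕0⊕1⊕0⊕1⊕1⊕1⊕0⊕1 = 1
s2 (pos 2,3,6,7,10,11,14,15,18,19,22,23,26,27,30,31): 0⊕1⊕1⊕1⊕1⊕0⊕1⊕0⊕0⊕1⊕0⊕1⊕1⊕1⊕0⊕1 = 0
s4 (pos 4,5,6,7,12,13,14,15,20,21,22,23,28,29,30,31): 1⊕1⊕1⊕1⊕0⊕1⊕1⊕0⊕1⊕0⊕0⊕1⊕1⊕0⊕0⊕1 = 0
s8 (pos 8,9,10,11,12,13,14,15,24,25,26,27,28,29,30,31): 1⊕1⊕1⊕0⊕0⊕1⊕1⊕0⊕1⊕1⊕1⊕1⊕1⊕0⊕0⊕1 = 1
s16 (pos 16,17,18,19,20,21,22,23,24,25,26,27,28,29,30,31): 0⊕0⊕0⊕1⊕1⊕0⊕0⊕1⊕1⊕1⊕1⊕1⊕1⊕0⊕0⊕1 = 1
Syndrome s16…s1 = 11001 → error at position 25.
Flip position 25: 1011111111001100001100111111001 → 1011111111001100001100110111001

1011111111001100001100110111001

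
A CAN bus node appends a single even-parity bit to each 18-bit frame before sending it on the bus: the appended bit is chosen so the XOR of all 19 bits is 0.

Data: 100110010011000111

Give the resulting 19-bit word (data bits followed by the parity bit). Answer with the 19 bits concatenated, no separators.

1001100100110001111

XOR of the 18 data bits: 1⊕0⊕0⊕1⊕1⊕0⊕0⊕1⊕0⊕0⊕1⊕1⊕0⊕0⊕0⊕1⊕1⊕1 = 1
Parity bit = 1 (so all 19 bits XOR to 0).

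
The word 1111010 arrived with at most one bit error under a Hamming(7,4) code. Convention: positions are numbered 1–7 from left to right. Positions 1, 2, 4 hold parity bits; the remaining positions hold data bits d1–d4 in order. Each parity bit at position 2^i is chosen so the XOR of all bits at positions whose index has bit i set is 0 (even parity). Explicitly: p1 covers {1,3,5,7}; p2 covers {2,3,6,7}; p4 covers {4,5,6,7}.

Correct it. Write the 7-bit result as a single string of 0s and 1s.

1011010

s1 (pos 1,3,5,7): 1⊕1⊕0⊕0 = 0
s2 (pos 2,3,6,7): 1⊕1⊕1⊕0 = 1
s4 (pos 4,5,6,7): 1⊕0⊕1⊕0 = 0
Syndrome s4…s1 = 010 → error at position 2.
Flip position 2: 1111010 → 1011010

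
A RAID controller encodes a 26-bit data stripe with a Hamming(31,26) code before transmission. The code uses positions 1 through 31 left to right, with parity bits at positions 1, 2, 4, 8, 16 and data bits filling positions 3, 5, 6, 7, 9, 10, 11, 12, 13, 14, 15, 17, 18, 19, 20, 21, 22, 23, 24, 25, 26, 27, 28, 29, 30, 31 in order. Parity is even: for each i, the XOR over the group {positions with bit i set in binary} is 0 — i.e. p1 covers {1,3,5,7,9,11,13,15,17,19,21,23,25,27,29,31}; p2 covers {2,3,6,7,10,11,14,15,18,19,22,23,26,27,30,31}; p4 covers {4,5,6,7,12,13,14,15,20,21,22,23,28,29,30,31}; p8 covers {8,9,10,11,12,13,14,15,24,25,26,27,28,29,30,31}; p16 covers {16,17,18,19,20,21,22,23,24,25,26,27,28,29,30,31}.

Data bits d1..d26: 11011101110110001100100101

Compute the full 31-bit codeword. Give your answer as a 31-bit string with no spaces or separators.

Place data at non-parity positions: p1 p2 1 p4 1 0 1 p8 1 1 0 1 1 1 0 p16 1 1 0 0 0 1 1 0 0 1 0 0 1 0 1
p1 (pos 1,3,5,7,9,11,13,15,17,19,21,23,25,27,29,31): XOR of data positions = 1⊕1⊕1⊕1⊕0⊕1⊕0⊕1⊕0⊕0⊕1⊕0⊕0⊕1⊕1 = 1
p2 (pos 2,3,6,7,10,11,14,15,18,19,22,23,26,27,30,31): XOR of data positions = 1⊕0⊕1⊕1⊕0⊕1⊕0⊕1⊕0⊕1⊕1⊕1⊕0⊕0⊕1 = 1
p4 (pos 4,5,6,7,12,13,14,15,20,21,22,23,28,29,30,31): XOR of data positions = 1⊕0⊕1⊕1⊕1⊕1⊕0⊕0⊕0⊕1⊕1⊕0⊕1⊕0⊕1 = 1
p8 (pos 8,9,10,11,12,13,14,15,24,25,26,27,28,29,30,31): XOR of data positions = 1⊕1⊕0⊕1⊕1⊕1⊕0⊕0⊕0⊕1⊕0⊕0⊕1⊕0⊕1 = 0
p16 (pos 16,17,18,19,20,21,22,23,24,25,26,27,28,29,30,31): XOR of data positions = 1⊕1⊕0⊕0⊕0⊕1⊕1⊕0⊕0⊕1⊕0⊕0⊕1⊕0⊕1 = 1
Codeword: 1111101011011101110001100100101

1111101011011101110001100100101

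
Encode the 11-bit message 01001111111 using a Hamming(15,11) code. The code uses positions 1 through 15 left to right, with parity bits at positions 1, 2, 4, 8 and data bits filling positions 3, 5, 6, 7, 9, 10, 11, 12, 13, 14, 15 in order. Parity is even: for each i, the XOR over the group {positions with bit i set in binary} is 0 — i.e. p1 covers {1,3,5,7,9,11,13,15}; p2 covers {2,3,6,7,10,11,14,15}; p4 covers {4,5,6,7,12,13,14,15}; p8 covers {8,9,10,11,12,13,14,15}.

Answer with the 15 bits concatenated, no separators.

100110011111111

Place data at non-parity positions: p1 p2 0 p4 1 0 0 p8 1 1 1 1 1 1 1
p1 (pos 1,3,5,7,9,11,13,15): XOR of data positions = 0⊕1⊕0⊕1⊕1⊕1⊕1 = 1
p2 (pos 2,3,6,7,10,11,14,15): XOR of data positions = 0⊕0⊕0⊕1⊕1⊕1⊕1 = 0
p4 (pos 4,5,6,7,12,13,14,15): XOR of data positions = 1⊕0⊕0⊕1⊕1⊕1⊕1 = 1
p8 (pos 8,9,10,11,12,13,14,15): XOR of data positions = 1⊕1⊕1⊕1⊕1⊕1⊕1 = 1
Codeword: 100110011111111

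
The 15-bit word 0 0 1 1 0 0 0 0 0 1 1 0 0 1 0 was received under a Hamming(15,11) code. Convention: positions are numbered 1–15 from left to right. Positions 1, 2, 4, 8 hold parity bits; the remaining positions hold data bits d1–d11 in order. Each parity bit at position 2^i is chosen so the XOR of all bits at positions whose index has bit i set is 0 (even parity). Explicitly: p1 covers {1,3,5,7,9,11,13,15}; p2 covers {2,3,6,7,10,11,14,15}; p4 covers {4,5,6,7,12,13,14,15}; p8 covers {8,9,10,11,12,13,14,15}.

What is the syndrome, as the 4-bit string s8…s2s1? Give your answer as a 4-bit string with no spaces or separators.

1000

s1 (pos 1,3,5,7,9,11,13,15): 0⊕1⊕0⊕0⊕0⊕1⊕0⊕0 = 0
s2 (pos 2,3,6,7,10,11,14,15): 0⊕1⊕0⊕0⊕1⊕1⊕1⊕0 = 0
s4 (pos 4,5,6,7,12,13,14,15): 1⊕0⊕0⊕0⊕0⊕0⊕1⊕0 = 0
s8 (pos 8,9,10,11,12,13,14,15): 0⊕0⊕1⊕1⊕0⊕0⊕1⊕0 = 1
Syndrome s8…s1 = 1000 → error at position 8.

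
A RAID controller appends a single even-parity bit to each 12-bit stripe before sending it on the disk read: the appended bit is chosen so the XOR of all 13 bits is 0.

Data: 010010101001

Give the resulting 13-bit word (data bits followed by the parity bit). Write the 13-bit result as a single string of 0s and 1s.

0100101010011

XOR of the 12 data bits: 0⊕1⊕0⊕0⊕1⊕0⊕1⊕0⊕1⊕0⊕0⊕1 = 1
Parity bit = 1 (so all 13 bits XOR to 0).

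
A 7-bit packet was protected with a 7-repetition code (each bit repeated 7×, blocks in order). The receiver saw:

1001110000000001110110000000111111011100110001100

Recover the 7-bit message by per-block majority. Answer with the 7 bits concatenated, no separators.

1010110

Block 1 (1001110): 4 ones → 1
Block 2 (0000000): 0 ones → 0
Block 3 (0111011): 5 ones → 1
Block 4 (0000000): 0 ones → 0
Block 5 (1111110): 6 ones → 1
Block 6 (1110011): 5 ones → 1
Block 7 (0001100): 2 ones → 0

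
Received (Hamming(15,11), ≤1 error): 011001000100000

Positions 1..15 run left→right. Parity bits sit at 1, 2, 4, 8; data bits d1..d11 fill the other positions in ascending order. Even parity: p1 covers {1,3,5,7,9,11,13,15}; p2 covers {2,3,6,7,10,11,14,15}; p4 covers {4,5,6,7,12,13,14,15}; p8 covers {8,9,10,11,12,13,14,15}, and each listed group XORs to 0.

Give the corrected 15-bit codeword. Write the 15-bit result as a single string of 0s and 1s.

s1 (pos 1,3,5,7,9,11,13,15): 0⊕1⊕0⊕0⊕0⊕0⊕0⊕0 = 1
s2 (pos 2,3,6,7,10,11,14,15): 1⊕1⊕1⊕0⊕1⊕0⊕0⊕0 = 0
s4 (pos 4,5,6,7,12,13,14,15): 0⊕0⊕1⊕0⊕0⊕0⊕0⊕0 = 1
s8 (pos 8,9,10,11,12,13,14,15): 0⊕0⊕1⊕0⊕0⊕0⊕0⊕0 = 1
Syndrome s8…s1 = 1101 → error at position 13.
Flip position 13: 011001000100000 → 011001000100100

011001000100100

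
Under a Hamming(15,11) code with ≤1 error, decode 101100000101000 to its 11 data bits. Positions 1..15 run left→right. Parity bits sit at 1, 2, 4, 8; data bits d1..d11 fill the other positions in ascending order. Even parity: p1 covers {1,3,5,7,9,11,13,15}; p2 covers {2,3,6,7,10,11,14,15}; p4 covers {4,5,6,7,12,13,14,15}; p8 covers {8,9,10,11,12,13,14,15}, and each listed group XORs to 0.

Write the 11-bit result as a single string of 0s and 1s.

s1 (pos 1,3,5,7,9,11,13,15): 1⊕1⊕0⊕0⊕0⊕0⊕0⊕0 = 0
s2 (pos 2,3,6,7,10,11,14,15): 0⊕1⊕0⊕0⊕1⊕0⊕0⊕0 = 0
s4 (pos 4,5,6,7,12,13,14,15): 1⊕0⊕0⊕0⊕1⊕0⊕0⊕0 = 0
s8 (pos 8,9,10,11,12,13,14,15): 0⊕0⊕1⊕0⊕1⊕0⊕0⊕0 = 0
Syndrome s8…s1 = 0000 → no error.
Read data bits from positions 3,5,6,7,9,10,11,12,13,14,15: 10000101000

10000101000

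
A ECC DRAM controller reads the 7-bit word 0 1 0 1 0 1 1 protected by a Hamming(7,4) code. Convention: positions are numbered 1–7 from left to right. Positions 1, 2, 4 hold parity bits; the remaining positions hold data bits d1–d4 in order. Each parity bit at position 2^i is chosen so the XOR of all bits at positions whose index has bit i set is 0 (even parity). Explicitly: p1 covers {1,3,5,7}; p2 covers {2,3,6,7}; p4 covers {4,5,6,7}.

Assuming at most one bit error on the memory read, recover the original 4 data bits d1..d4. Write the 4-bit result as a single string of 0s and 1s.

0010

s1 (pos 1,3,5,7): 0⊕0⊕0⊕1 = 1
s2 (pos 2,3,6,7): 1⊕0⊕1⊕1 = 1
s4 (pos 4,5,6,7): 1⊕0⊕1⊕1 = 1
Syndrome s4…s1 = 111 → error at position 7.
Flip position 7: 0101011 → 0101010
Read data bits from positions 3,5,6,7: 0010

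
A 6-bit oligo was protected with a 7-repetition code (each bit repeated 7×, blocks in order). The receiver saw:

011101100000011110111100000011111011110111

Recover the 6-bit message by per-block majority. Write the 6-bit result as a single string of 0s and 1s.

101011

Block 1 (0111011): 5 ones → 1
Block 2 (0000001): 1 one → 0
Block 3 (1110111): 6 ones → 1
Block 4 (1000000): 1 one → 0
Block 5 (1111101): 6 ones → 1
Block 6 (1110111): 6 ones → 1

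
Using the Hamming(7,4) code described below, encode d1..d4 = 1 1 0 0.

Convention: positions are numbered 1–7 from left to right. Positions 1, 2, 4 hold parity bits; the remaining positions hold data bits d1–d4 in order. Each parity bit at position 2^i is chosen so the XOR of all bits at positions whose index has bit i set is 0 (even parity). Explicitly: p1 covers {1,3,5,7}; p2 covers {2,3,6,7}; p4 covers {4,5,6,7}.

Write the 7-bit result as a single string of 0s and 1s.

Place data at non-parity positions: p1 p2 1 p4 1 0 0
p1 (pos 1,3,5,7): XOR of data positions = 1⊕1⊕0 = 0
p2 (pos 2,3,6,7): XOR of data positions = 1⊕0⊕0 = 1
p4 (pos 4,5,6,7): XOR of data positions = 1⊕0⊕0 = 1
Codeword: 0111100

0111100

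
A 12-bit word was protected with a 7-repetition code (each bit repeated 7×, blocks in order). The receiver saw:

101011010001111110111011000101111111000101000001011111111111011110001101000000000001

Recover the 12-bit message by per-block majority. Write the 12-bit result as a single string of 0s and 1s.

Block 1 (1010110): 4 ones → 1
Block 2 (1000111): 4 ones → 1
Block 3 (1110111): 6 ones → 1
Block 4 (0110001): 3 ones → 0
Block 5 (0111111): 6 ones → 1
Block 6 (1000101): 3 ones → 0
Block 7 (0000010): 1 one → 0
Block 8 (1111111): 7 ones → 1
Block 9 (1111011): 6 ones → 1
Block 10 (1100011): 4 ones → 1
Block 11 (0100000): 1 one → 0
Block 12 (0000001): 1 one → 0

111010011100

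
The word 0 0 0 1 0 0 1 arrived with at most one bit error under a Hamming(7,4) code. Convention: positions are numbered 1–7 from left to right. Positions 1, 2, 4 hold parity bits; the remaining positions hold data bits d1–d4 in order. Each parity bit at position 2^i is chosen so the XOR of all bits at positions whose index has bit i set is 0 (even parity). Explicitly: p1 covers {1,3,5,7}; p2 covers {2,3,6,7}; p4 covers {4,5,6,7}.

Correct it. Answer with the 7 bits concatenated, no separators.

0011001

s1 (pos 1,3,5,7): 0⊕0⊕0⊕1 = 1
s2 (pos 2,3,6,7): 0⊕0⊕0⊕1 = 1
s4 (pos 4,5,6,7): 1⊕0⊕0⊕1 = 0
Syndrome s4…s1 = 011 → error at position 3.
Flip position 3: 0001001 → 0011001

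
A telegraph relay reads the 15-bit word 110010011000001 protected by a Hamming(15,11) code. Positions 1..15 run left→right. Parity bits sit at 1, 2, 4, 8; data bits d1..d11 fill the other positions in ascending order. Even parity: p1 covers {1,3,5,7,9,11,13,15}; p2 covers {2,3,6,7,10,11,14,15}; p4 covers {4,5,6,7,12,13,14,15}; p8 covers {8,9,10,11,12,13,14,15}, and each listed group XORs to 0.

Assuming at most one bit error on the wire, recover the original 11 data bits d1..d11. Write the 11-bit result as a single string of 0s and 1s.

s1 (pos 1,3,5,7,9,11,13,15): 1⊕0⊕1⊕0⊕1⊕0⊕0⊕1 = 0
s2 (pos 2,3,6,7,10,11,14,15): 1⊕0⊕0⊕0⊕0⊕0⊕0⊕1 = 0
s4 (pos 4,5,6,7,12,13,14,15): 0⊕1⊕0⊕0⊕0⊕0⊕0⊕1 = 0
s8 (pos 8,9,10,11,12,13,14,15): 1⊕1⊕0⊕0⊕0⊕0⊕0⊕1 = 1
Syndrome s8…s1 = 1000 → error at position 8.
Flip position 8: 110010011000001 → 110010001000001
Read data bits from positions 3,5,6,7,9,10,11,12,13,14,15: 01001000001

01001000001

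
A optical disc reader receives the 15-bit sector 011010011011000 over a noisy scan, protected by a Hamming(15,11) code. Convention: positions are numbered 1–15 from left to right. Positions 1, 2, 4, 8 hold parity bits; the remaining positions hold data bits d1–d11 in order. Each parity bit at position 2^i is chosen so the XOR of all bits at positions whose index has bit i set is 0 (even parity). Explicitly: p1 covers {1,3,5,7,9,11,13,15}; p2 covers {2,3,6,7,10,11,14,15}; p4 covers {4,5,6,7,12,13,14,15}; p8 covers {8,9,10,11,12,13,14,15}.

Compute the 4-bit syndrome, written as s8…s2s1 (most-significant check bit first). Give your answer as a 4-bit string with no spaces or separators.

0010

s1 (pos 1,3,5,7,9,11,13,15): 0⊕1⊕1⊕0⊕1⊕1⊕0⊕0 = 0
s2 (pos 2,3,6,7,10,11,14,15): 1⊕1⊕0⊕0⊕0⊕1⊕0⊕0 = 1
s4 (pos 4,5,6,7,12,13,14,15): 0⊕1⊕0⊕0⊕1⊕0⊕0⊕0 = 0
s8 (pos 8,9,10,11,12,13,14,15): 1⊕1⊕0⊕1⊕1⊕0⊕0⊕0 = 0
Syndrome s8…s1 = 0010 → error at position 2.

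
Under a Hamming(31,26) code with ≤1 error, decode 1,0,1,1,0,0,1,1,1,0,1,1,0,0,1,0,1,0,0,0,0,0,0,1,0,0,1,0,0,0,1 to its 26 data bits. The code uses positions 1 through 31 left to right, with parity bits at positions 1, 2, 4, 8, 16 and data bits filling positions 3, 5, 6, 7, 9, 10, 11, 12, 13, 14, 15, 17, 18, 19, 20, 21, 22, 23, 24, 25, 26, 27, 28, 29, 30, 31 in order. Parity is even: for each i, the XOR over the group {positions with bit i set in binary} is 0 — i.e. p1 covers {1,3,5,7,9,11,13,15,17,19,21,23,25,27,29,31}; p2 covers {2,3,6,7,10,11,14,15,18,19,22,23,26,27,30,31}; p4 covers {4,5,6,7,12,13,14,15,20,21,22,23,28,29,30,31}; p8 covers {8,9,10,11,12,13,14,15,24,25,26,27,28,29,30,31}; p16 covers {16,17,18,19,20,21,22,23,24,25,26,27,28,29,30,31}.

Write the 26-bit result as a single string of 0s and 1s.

11011011001100000010010001

s1 (pos 1,3,5,7,9,11,13,15,17,19,21,23,25,27,29,31): 1⊕1⊕0⊕1⊕1⊕1⊕0⊕1⊕1⊕0⊕0⊕0⊕0⊕1⊕0⊕1 = 1
s2 (pos 2,3,6,7,10,11,14,15,18,19,22,23,26,27,30,31): 0⊕1⊕0⊕1⊕0⊕1⊕0⊕1⊕0⊕0⊕0⊕0⊕0⊕1⊕0⊕1 = 0
s4 (pos 4,5,6,7,12,13,14,15,20,21,22,23,28,29,30,31): 1⊕0⊕0⊕1⊕1⊕0⊕0⊕1⊕0⊕0⊕0⊕0⊕0⊕0⊕0⊕1 = 1
s8 (pos 8,9,10,11,12,13,14,15,24,25,26,27,28,29,30,31): 1⊕1⊕0⊕1⊕1⊕0⊕0⊕1⊕1⊕0⊕0⊕1⊕0⊕0⊕0⊕1 = 0
s16 (pos 16,17,18,19,20,21,22,23,24,25,26,27,28,29,30,31): 0⊕1⊕0⊕0⊕0⊕0⊕0⊕0⊕1⊕0⊕0⊕1⊕0⊕0⊕0⊕1 = 0
Syndrome s16…s1 = 00101 → error at position 5.
Flip position 5: 1011001110110010100000010010001 → 1011101110110010100000010010001
Read data bits from positions 3,5,6,7,9,10,11,12,13,14,15,17,18,19,20,21,22,23,24,25,26,27,28,29,30,31: 11011011001100000010010001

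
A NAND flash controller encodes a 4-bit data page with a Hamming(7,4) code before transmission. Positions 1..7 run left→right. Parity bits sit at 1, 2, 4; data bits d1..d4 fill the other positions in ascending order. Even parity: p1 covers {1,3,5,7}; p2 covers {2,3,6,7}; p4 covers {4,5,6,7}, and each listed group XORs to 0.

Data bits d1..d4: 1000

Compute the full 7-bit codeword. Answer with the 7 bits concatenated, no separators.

1110000

Place data at non-parity positions: p1 p2 1 p4 0 0 0
p1 (pos 1,3,5,7): XOR of data positions = 1⊕0⊕0 = 1
p2 (pos 2,3,6,7): XOR of data positions = 1⊕0⊕0 = 1
p4 (pos 4,5,6,7): XOR of data positions = 0⊕0⊕0 = 0
Codeword: 1110000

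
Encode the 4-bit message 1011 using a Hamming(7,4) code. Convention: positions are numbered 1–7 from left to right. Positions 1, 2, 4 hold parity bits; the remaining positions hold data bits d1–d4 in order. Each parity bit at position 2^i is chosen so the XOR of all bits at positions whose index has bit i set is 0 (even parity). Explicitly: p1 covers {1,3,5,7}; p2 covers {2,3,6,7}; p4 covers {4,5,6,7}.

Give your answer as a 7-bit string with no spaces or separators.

Place data at non-parity positions: p1 p2 1 p4 0 1 1
p1 (pos 1,3,5,7): XOR of data positions = 1⊕0⊕1 = 0
p2 (pos 2,3,6,7): XOR of data positions = 1⊕1⊕1 = 1
p4 (pos 4,5,6,7): XOR of data positions = 0⊕1⊕1 = 0
Codeword: 0110011

0110011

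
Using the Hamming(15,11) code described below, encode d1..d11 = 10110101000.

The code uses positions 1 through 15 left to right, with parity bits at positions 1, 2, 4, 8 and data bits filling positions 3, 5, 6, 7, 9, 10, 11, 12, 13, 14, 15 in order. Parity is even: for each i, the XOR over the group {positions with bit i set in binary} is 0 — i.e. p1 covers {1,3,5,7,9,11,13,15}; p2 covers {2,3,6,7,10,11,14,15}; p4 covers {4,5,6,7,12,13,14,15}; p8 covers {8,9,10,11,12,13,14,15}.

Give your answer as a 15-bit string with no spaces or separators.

Place data at non-parity positions: p1 p2 1 p4 0 1 1 p8 0 1 0 1 0 0 0
p1 (pos 1,3,5,7,9,11,13,15): XOR of data positions = 1⊕0⊕1⊕0⊕0⊕0⊕0 = 0
p2 (pos 2,3,6,7,10,11,14,15): XOR of data positions = 1⊕1⊕1⊕1⊕0⊕0⊕0 = 0
p4 (pos 4,5,6,7,12,13,14,15): XOR of data positions = 0⊕1⊕1⊕1⊕0⊕0⊕0 = 1
p8 (pos 8,9,10,11,12,13,14,15): XOR of data positions = 0⊕1⊕0⊕1⊕0⊕0⊕0 = 0
Codeword: 001101100101000

001101100101000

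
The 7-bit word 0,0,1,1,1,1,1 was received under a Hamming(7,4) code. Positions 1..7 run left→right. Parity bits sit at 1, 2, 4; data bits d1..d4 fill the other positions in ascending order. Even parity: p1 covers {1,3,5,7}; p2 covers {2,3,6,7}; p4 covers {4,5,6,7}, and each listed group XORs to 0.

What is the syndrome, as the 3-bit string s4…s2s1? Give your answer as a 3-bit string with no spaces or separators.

s1 (pos 1,3,5,7): 0⊕1⊕1⊕1 = 1
s2 (pos 2,3,6,7): 0⊕1⊕1⊕1 = 1
s4 (pos 4,5,6,7): 1⊕1⊕1⊕1 = 0
Syndrome s4…s1 = 011 → error at position 3.

011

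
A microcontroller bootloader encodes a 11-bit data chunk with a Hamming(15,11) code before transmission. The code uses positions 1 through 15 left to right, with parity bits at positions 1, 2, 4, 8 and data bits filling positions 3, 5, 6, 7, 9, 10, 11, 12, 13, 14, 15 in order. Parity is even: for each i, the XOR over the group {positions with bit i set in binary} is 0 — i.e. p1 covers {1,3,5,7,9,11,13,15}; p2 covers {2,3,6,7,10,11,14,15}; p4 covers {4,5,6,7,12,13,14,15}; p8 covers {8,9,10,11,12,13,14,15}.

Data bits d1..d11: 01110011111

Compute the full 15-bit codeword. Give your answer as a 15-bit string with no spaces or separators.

Place data at non-parity positions: p1 p2 0 p4 1 1 1 p8 0 0 1 1 1 1 1
p1 (pos 1,3,5,7,9,11,13,15): XOR of data positions = 0⊕1⊕1⊕0⊕1⊕1⊕1 = 1
p2 (pos 2,3,6,7,10,11,14,15): XOR of data positions = 0⊕1⊕1⊕0⊕1⊕1⊕1 = 1
p4 (pos 4,5,6,7,12,13,14,15): XOR of data positions = 1⊕1⊕1⊕1⊕1⊕1⊕1 = 1
p8 (pos 8,9,10,11,12,13,14,15): XOR of data positions = 0⊕0⊕1⊕1⊕1⊕1⊕1 = 1
Codeword: 110111110011111

110111110011111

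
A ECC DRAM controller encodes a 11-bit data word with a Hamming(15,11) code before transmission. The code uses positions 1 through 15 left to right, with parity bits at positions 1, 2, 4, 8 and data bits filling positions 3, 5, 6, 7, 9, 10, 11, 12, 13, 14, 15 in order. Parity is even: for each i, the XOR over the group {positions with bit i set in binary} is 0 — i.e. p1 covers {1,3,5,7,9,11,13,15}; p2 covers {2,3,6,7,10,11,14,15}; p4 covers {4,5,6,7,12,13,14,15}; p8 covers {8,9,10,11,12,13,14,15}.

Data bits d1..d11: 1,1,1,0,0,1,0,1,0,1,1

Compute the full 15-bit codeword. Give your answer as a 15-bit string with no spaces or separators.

111111000101011

Place data at non-parity positions: p1 p2 1 p4 1 1 0 p8 0 1 0 1 0 1 1
p1 (pos 1,3,5,7,9,11,13,15): XOR of data positions = 1⊕1⊕0⊕0⊕0⊕0⊕1 = 1
p2 (pos 2,3,6,7,10,11,14,15): XOR of data positions = 1⊕1⊕0⊕1⊕0⊕1⊕1 = 1
p4 (pos 4,5,6,7,12,13,14,15): XOR of data positions = 1⊕1⊕0⊕1⊕0⊕1⊕1 = 1
p8 (pos 8,9,10,11,12,13,14,15): XOR of data positions = 0⊕1⊕0⊕1⊕0⊕1⊕1 = 0
Codeword: 111111000101011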